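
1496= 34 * 44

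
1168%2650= 1168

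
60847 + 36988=97835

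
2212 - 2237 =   -  25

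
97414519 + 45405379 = 142819898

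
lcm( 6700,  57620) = 288100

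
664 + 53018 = 53682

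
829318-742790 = 86528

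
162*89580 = 14511960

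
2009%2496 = 2009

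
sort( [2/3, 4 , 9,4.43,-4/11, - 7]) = [ - 7, - 4/11,2/3, 4,4.43,9]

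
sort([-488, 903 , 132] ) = [ - 488,132,903]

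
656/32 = 41/2 = 20.50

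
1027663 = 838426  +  189237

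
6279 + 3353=9632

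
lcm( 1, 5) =5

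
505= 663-158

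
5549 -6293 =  - 744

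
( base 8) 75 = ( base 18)37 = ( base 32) 1t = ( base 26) 29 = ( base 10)61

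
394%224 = 170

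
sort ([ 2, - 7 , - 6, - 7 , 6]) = [ - 7, - 7,-6, 2,6]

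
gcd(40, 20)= 20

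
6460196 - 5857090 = 603106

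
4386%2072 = 242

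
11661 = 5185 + 6476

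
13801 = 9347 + 4454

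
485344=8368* 58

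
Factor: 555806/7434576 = 277903/3717288 = 2^( - 3)*3^(-2) * 17^( - 1 )*3037^(-1 )*277903^1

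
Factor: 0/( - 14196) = 0 = 0^1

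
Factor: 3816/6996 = 6/11 =2^1*3^1*11^(-1)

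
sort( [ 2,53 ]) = [2, 53]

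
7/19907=7/19907 = 0.00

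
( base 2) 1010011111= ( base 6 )3035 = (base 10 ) 671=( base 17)258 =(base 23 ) 164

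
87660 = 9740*9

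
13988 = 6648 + 7340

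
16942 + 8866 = 25808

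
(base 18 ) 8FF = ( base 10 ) 2877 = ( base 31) 2up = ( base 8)5475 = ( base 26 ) 46H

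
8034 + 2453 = 10487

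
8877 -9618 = -741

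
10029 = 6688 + 3341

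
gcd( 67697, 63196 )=7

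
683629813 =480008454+203621359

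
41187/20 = 41187/20 =2059.35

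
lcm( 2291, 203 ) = 16037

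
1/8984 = 1/8984=0.00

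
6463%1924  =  691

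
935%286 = 77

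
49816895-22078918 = 27737977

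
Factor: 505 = 5^1*101^1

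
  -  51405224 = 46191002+  -  97596226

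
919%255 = 154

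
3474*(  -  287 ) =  - 997038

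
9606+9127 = 18733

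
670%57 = 43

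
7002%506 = 424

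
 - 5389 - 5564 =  - 10953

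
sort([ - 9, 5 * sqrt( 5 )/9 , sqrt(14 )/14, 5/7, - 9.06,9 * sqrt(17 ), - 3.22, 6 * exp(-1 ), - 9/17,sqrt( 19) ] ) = [ - 9.06, - 9, - 3.22, - 9/17, sqrt(14)/14, 5/7, 5*sqrt (5 ) /9, 6*exp(  -  1 ), sqrt(19 ), 9*sqrt ( 17)]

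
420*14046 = 5899320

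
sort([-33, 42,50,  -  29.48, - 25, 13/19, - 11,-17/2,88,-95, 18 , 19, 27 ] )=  [ - 95, - 33, - 29.48,-25, - 11, - 17/2, 13/19, 18,19, 27 , 42, 50, 88]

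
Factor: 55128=2^3*3^1 * 2297^1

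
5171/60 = 86+11/60 = 86.18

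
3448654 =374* 9221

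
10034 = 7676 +2358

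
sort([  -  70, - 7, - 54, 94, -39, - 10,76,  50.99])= [  -  70, - 54,-39, -10, - 7,50.99,76, 94 ]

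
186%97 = 89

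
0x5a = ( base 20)4A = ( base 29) 33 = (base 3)10100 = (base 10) 90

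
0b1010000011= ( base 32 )K3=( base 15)2CD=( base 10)643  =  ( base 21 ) 19d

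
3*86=258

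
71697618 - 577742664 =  - 506045046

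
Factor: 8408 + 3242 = 2^1*5^2*233^1 = 11650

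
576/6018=96/1003 = 0.10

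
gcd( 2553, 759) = 69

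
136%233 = 136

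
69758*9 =627822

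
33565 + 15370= 48935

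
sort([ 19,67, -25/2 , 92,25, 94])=[-25/2,19 , 25,67,92 , 94]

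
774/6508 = 387/3254=0.12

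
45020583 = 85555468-40534885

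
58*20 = 1160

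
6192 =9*688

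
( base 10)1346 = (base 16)542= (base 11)1014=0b10101000010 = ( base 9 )1755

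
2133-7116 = -4983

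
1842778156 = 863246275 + 979531881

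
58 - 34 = 24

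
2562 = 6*427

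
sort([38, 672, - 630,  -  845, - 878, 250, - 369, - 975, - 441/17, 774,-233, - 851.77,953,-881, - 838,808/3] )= [-975, - 881, - 878 ,-851.77, - 845, - 838 ,  -  630, - 369, - 233, -441/17, 38, 250,808/3,672, 774, 953]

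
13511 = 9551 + 3960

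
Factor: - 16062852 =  - 2^2*  3^1*13^1 * 102967^1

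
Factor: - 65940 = -2^2*3^1*5^1 * 7^1 *157^1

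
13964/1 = 13964 = 13964.00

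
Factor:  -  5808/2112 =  - 11/4 = - 2^ ( - 2)*11^1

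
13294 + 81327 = 94621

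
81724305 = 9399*8695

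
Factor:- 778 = - 2^1 * 389^1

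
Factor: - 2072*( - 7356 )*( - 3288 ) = -2^8*3^2*7^1 * 37^1*137^1*613^1 = - 50114486016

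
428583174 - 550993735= - 122410561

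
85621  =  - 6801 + 92422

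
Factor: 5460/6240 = 7/8 =2^ ( - 3 )*7^1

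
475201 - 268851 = 206350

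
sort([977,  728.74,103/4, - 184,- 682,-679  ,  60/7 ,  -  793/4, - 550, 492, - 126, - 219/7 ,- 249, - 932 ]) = [ - 932, - 682, - 679,-550 ,-249,  -  793/4, - 184, - 126, - 219/7 , 60/7,  103/4,492 , 728.74, 977] 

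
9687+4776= 14463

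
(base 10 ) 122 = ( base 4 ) 1322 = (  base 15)82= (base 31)3T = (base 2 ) 1111010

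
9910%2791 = 1537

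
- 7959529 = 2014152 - 9973681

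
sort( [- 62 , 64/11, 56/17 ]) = [ - 62, 56/17,64/11]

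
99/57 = 1 + 14/19 = 1.74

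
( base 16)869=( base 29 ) 2G7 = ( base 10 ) 2153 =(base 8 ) 4151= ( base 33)1w8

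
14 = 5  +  9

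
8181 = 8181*1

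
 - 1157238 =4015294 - 5172532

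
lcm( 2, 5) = 10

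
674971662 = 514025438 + 160946224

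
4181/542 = 4181/542  =  7.71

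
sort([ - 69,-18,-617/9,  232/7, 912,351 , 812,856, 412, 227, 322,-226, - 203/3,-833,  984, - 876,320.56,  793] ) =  [ - 876, -833,-226,-69, - 617/9,  -  203/3, - 18,232/7,  227, 320.56,  322 , 351,  412,793, 812,856,912,984 ]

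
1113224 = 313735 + 799489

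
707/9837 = 707/9837   =  0.07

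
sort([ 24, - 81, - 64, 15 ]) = [ - 81, - 64 , 15 , 24] 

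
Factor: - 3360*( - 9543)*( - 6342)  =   - 203352932160 = - 2^6*3^3*5^1*7^2 * 151^1*3181^1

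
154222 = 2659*58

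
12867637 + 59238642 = 72106279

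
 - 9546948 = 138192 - 9685140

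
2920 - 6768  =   - 3848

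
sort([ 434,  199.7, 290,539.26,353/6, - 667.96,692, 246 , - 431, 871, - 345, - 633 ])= [ - 667.96, - 633, - 431,-345, 353/6 , 199.7,  246, 290,434, 539.26,692, 871 ] 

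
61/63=61/63 = 0.97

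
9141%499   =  159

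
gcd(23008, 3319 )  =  1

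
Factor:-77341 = -11^1 * 79^1 * 89^1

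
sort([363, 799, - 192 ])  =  [-192,  363, 799 ]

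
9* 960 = 8640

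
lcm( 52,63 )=3276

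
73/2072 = 73/2072 = 0.04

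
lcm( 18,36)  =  36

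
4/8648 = 1/2162 =0.00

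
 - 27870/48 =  - 581 + 3/8= -580.62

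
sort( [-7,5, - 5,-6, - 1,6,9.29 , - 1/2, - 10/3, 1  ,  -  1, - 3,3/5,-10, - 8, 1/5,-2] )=[ - 10, - 8, -7, - 6,  -  5, -10/3,  -  3 , - 2, - 1,  -  1, -1/2, 1/5,3/5, 1,  5, 6,9.29 ] 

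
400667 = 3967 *101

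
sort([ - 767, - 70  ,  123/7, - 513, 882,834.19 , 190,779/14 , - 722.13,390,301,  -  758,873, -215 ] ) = [ -767, - 758,  -  722.13, - 513, - 215, - 70, 123/7,779/14,190,301,390,834.19,873, 882]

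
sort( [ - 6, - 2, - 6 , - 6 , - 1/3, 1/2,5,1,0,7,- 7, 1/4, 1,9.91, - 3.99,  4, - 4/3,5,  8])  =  [ - 7, - 6, - 6, - 6, - 3.99, - 2, - 4/3, - 1/3,0, 1/4,1/2, 1,1,  4,5,5,7,8,9.91 ] 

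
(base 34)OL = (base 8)1505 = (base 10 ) 837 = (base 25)18C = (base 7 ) 2304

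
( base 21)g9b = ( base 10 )7256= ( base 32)72O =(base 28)974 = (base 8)16130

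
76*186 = 14136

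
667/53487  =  667/53487=0.01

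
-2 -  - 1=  - 1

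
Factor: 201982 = 2^1 * 11^1*9181^1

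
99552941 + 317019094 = 416572035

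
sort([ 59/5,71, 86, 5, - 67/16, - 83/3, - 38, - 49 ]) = [ - 49,  -  38, - 83/3, - 67/16, 5, 59/5 , 71 , 86] 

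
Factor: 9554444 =2^2*173^1*13807^1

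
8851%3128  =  2595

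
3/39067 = 3/39067=0.00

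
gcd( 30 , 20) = 10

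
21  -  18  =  3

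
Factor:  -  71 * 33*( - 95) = 222585 = 3^1*5^1*11^1*19^1*71^1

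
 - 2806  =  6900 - 9706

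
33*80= 2640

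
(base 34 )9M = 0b101001000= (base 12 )234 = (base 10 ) 328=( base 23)e6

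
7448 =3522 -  - 3926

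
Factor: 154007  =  7^3*449^1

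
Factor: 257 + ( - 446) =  - 3^3*7^1 = -  189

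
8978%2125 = 478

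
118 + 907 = 1025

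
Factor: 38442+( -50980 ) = - 12538 = -2^1 * 6269^1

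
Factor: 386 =2^1*193^1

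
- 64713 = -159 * 407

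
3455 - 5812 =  - 2357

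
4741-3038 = 1703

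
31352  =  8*3919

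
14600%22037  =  14600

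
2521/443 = 5 + 306/443 = 5.69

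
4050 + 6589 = 10639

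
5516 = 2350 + 3166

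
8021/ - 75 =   -  8021/75 = - 106.95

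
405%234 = 171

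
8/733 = 8/733 = 0.01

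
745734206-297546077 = 448188129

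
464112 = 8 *58014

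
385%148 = 89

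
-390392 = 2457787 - 2848179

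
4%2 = 0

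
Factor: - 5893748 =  - 2^2*7^1*210491^1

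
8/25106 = 4/12553 = 0.00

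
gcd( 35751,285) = 3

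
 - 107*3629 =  - 388303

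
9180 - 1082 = 8098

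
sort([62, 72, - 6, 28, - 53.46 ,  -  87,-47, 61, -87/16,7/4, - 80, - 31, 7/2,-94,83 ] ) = [ - 94, - 87, - 80,-53.46,- 47, - 31, - 6, -87/16, 7/4,7/2,28, 61, 62,72,83] 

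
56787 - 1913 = 54874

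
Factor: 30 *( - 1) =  - 30 = - 2^1*3^1 *5^1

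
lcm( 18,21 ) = 126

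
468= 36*13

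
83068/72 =1153 + 13/18 = 1153.72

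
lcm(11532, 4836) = 149916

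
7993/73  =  109 + 36/73=109.49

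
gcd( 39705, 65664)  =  3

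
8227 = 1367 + 6860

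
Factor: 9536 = 2^6*149^1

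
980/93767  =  980/93767 =0.01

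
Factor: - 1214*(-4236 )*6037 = 31045296648= 2^3 * 3^1*353^1*607^1*6037^1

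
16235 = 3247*5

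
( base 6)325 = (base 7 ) 236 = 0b1111101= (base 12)a5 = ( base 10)125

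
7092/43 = 7092/43 = 164.93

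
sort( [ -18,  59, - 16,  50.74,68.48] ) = [ - 18, - 16, 50.74, 59, 68.48]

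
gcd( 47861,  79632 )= 1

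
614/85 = 7 + 19/85=7.22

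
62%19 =5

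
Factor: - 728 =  - 2^3*7^1*13^1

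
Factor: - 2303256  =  -2^3*3^1*19^1*5051^1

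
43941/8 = 43941/8 = 5492.62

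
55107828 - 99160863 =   -  44053035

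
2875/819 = 2875/819 = 3.51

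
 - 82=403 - 485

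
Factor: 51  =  3^1*17^1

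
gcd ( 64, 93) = 1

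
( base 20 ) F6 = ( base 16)132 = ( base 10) 306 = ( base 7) 615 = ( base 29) ag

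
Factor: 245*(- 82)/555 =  -2^1 *3^( - 1)*7^2 * 37^(-1)*41^1 = - 4018/111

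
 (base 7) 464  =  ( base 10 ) 242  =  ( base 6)1042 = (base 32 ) 7i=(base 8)362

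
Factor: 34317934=2^1*7^2*17^1*20599^1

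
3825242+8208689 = 12033931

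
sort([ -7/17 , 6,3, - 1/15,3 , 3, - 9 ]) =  [ - 9,-7/17, - 1/15, 3 , 3, 3, 6 ] 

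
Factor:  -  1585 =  - 5^1*317^1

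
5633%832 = 641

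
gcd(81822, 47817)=3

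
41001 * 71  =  2911071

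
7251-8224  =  -973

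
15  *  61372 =920580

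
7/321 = 7/321 = 0.02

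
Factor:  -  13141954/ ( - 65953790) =5^ (  -  1)*31^1*107^1*283^1 * 839^( - 1)*1123^( - 1) = 938711/4710985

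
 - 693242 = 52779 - 746021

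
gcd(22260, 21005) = 5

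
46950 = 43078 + 3872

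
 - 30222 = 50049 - 80271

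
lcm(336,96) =672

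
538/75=538/75 = 7.17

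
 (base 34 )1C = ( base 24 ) 1m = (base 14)34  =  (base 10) 46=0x2e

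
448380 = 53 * 8460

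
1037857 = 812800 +225057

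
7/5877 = 7/5877 = 0.00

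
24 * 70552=1693248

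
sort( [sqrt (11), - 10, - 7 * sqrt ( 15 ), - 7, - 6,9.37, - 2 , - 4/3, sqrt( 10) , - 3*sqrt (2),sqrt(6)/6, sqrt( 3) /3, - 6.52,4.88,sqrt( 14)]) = [ - 7*sqrt (15), - 10,  -  7, - 6.52, - 6,-3  *sqrt( 2), - 2, - 4/3 , sqrt( 6 ) /6, sqrt(3)/3, sqrt( 10), sqrt( 11),sqrt( 14),4.88, 9.37]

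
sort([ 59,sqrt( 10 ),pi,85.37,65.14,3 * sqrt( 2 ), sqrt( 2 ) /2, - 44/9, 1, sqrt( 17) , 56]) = [-44/9,  sqrt(2)/2,1 , pi, sqrt( 10) , sqrt( 17) , 3* sqrt( 2) , 56,  59  ,  65.14,85.37]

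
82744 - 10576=72168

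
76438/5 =76438/5 = 15287.60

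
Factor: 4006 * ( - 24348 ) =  - 2^3 * 3^1 * 2003^1*2029^1  =  - 97538088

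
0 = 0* 21128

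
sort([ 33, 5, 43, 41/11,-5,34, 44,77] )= [-5, 41/11, 5, 33, 34, 43, 44,77] 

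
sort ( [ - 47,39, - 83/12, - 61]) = [  -  61,-47, - 83/12,39] 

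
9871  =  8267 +1604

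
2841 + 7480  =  10321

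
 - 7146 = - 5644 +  - 1502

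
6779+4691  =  11470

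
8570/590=14+31/59 = 14.53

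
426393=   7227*59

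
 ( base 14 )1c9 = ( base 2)101110101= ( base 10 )373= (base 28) d9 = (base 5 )2443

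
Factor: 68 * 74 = 5032 = 2^3*17^1*37^1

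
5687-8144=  - 2457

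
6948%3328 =292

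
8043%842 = 465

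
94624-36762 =57862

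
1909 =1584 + 325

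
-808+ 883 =75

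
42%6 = 0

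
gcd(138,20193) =3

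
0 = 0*(  -  247)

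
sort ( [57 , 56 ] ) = [ 56,57] 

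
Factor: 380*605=229900 = 2^2*5^2*11^2* 19^1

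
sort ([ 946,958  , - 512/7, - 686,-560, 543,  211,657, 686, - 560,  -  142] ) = [ - 686,  -  560 ,-560, - 142, - 512/7, 211,  543,657,  686,946, 958] 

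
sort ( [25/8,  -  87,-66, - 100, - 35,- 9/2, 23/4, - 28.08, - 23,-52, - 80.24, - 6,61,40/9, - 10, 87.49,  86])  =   [ - 100, - 87,  -  80.24,-66  , - 52, - 35, - 28.08, - 23, - 10, - 6, - 9/2, 25/8,  40/9, 23/4,61, 86,  87.49] 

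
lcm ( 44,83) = 3652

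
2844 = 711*4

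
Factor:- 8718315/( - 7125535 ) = 3^1*359^1*1171^( - 1 )*1217^( - 1 )*1619^1 = 1743663/1425107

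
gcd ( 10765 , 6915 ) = 5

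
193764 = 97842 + 95922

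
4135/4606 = 4135/4606 = 0.90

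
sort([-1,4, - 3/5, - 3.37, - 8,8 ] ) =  [ - 8, - 3.37, - 1,-3/5, 4 , 8 ] 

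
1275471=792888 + 482583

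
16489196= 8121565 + 8367631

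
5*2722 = 13610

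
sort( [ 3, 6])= [ 3, 6 ]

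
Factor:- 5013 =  - 3^2*557^1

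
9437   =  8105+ 1332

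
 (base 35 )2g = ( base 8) 126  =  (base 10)86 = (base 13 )68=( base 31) 2O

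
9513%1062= 1017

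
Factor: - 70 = - 2^1*5^1*7^1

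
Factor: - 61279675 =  - 5^2*  211^1*11617^1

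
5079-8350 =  - 3271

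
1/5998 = 1/5998 = 0.00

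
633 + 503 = 1136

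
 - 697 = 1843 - 2540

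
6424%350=124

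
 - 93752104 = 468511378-562263482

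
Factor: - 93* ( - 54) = 5022  =  2^1*3^4*31^1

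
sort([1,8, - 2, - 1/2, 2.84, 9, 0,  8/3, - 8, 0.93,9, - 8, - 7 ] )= [ - 8,-8, - 7, - 2,  -  1/2, 0,  0.93, 1, 8/3,2.84, 8, 9, 9]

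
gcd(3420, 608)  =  76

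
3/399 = 1/133 = 0.01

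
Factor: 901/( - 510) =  - 2^( - 1 )*3^( - 1 )*5^( - 1)*53^1 = - 53/30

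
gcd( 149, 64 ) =1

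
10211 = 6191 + 4020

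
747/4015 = 747/4015 = 0.19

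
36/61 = 36/61= 0.59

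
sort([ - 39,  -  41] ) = [ - 41,-39 ] 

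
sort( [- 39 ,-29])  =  [ - 39,  -  29 ] 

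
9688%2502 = 2182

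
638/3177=638/3177 = 0.20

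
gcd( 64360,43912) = 8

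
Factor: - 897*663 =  - 594711 = - 3^2*13^2*17^1*23^1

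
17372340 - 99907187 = -82534847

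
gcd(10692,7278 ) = 6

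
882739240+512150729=1394889969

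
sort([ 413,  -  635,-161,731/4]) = [ - 635, - 161, 731/4, 413] 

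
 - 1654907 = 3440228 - 5095135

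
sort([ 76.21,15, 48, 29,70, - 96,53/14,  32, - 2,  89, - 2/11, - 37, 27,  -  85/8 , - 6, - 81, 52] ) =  [ - 96, - 81, - 37,-85/8, - 6, - 2,  -  2/11, 53/14, 15,27, 29,32, 48, 52, 70, 76.21,89 ]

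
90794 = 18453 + 72341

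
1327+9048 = 10375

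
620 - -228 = 848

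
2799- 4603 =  - 1804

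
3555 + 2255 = 5810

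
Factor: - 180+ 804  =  624=2^4 * 3^1* 13^1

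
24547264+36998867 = 61546131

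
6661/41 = 6661/41 = 162.46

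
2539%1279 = 1260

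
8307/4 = 8307/4= 2076.75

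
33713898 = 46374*727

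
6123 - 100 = 6023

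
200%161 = 39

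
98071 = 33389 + 64682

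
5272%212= 184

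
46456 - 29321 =17135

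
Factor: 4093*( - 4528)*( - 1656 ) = 2^7*3^2*23^1*283^1*4093^1 = 30690820224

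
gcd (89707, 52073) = 1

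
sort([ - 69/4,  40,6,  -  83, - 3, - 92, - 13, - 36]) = [- 92,  -  83 ,- 36, - 69/4 , - 13, - 3, 6, 40]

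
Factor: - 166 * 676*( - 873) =2^3*3^2 * 13^2*83^1* 97^1  =  97964568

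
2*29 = 58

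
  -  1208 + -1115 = -2323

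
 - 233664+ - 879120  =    -  1112784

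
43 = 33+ 10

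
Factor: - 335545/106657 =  - 5^1*7^1*9587^1*106657^( - 1)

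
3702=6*617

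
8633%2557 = 962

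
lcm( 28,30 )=420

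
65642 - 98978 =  - 33336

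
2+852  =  854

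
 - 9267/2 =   -  9267/2 = -4633.50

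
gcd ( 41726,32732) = 2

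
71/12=71/12 = 5.92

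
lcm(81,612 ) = 5508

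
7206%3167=872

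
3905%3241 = 664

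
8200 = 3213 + 4987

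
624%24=0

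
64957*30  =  1948710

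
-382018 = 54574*( -7 ) 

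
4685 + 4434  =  9119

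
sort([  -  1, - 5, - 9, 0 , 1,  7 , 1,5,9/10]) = [ - 9, - 5, - 1,0, 9/10, 1,  1, 5, 7 ] 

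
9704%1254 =926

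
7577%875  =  577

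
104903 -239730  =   - 134827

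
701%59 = 52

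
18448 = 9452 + 8996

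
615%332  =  283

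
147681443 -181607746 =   -  33926303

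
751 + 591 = 1342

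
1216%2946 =1216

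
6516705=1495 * 4359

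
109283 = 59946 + 49337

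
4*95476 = 381904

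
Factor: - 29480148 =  - 2^2 *3^2*41^1*19973^1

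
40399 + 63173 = 103572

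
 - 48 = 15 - 63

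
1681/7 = 240 + 1/7 =240.14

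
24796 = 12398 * 2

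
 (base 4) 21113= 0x257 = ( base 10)599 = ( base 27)m5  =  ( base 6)2435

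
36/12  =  3 = 3.00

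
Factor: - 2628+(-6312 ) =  - 2^2*3^1 * 5^1* 149^1 = - 8940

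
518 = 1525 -1007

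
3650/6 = 1825/3 =608.33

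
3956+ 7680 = 11636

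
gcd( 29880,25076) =4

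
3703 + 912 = 4615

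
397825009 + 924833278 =1322658287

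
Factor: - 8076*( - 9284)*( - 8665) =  - 2^4*3^1*5^1* 11^1*211^1*673^1*1733^1 = - 649680765360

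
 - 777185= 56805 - 833990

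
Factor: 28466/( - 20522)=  - 43/31=- 31^(-1 )*43^1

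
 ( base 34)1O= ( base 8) 72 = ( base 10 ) 58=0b111010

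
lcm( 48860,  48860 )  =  48860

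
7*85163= 596141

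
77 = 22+55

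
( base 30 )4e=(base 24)5E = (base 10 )134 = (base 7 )251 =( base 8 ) 206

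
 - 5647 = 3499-9146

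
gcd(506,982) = 2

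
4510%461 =361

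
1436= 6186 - 4750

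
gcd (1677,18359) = 1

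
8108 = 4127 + 3981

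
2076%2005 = 71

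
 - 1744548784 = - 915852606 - 828696178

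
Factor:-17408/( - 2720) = 32/5  =  2^5*5^ ( -1)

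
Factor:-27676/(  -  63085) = 2^2*5^( - 1 )* 17^1*31^( - 1 ) =68/155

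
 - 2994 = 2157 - 5151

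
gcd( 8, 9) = 1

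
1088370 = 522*2085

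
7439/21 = 7439/21 = 354.24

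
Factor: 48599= 23^1 * 2113^1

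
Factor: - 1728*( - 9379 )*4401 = 71326619712 = 2^6*3^6*83^1 * 113^1*163^1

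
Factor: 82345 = 5^1*43^1*383^1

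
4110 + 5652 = 9762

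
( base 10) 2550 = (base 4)213312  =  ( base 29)30r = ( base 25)420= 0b100111110110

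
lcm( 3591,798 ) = 7182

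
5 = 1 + 4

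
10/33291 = 10/33291 = 0.00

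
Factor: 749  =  7^1 * 107^1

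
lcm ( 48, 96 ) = 96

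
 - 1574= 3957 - 5531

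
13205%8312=4893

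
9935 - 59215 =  - 49280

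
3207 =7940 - 4733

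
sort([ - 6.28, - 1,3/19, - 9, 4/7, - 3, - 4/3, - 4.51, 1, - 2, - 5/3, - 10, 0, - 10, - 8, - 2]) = [ - 10, - 10, - 9, - 8 , - 6.28, - 4.51, - 3,  -  2,  -  2, - 5/3, - 4/3, - 1, 0, 3/19 , 4/7 , 1 ]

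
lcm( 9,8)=72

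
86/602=1/7 = 0.14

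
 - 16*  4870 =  - 77920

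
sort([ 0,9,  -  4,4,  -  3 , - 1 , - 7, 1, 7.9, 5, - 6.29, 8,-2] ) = [ - 7,  -  6.29, - 4 ,- 3  , - 2, - 1, 0,1, 4, 5,7.9,8,9 ]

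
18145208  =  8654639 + 9490569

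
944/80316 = 236/20079 = 0.01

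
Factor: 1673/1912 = 2^(-3)*7^1 = 7/8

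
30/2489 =30/2489 = 0.01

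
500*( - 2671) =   -  1335500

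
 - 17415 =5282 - 22697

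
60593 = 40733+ 19860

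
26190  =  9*2910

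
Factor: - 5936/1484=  - 4 = -  2^2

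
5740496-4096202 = 1644294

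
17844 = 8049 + 9795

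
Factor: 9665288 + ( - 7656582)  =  2008706  =  2^1*  7^2 * 103^1 * 199^1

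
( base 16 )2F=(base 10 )47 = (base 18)2B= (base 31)1G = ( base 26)1L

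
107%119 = 107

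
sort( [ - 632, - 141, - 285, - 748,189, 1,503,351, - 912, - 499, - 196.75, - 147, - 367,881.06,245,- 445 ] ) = [ - 912, - 748, - 632, - 499, - 445, - 367,-285, - 196.75, - 147,  -  141,  1,189,245,351, 503,881.06 ] 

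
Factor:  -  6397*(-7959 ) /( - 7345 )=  - 50913723/7345  =  - 3^1*5^( - 1 )*7^1*13^( - 1)*113^( - 1)*379^1*6397^1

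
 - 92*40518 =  - 3727656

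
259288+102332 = 361620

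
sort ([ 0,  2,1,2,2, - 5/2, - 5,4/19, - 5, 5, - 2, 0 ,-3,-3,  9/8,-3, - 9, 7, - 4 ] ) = [- 9, - 5, - 5, - 4, - 3,-3, - 3, - 5/2,-2,0, 0,  4/19,1,9/8,2,2,2, 5, 7 ] 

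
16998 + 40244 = 57242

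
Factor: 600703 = 600703^1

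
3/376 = 3/376 = 0.01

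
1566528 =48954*32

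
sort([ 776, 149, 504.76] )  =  [149, 504.76, 776] 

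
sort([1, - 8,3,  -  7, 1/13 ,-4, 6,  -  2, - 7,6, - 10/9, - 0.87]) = [ - 8, - 7, - 7, - 4, - 2, - 10/9, - 0.87 , 1/13, 1, 3,6,6] 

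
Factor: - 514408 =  - 2^3*64301^1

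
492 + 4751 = 5243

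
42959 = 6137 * 7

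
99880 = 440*227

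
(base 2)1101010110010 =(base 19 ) IHD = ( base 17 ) 16b0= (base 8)15262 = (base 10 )6834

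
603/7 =86 + 1/7 = 86.14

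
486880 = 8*60860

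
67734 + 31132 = 98866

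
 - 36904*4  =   - 147616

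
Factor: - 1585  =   -5^1*317^1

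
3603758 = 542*6649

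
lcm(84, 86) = 3612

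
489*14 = 6846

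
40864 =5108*8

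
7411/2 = 3705 + 1/2 = 3705.50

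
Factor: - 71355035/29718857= - 5^1*7^( - 1)*17^1 * 839471^1*4245551^ (- 1 )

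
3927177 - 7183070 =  - 3255893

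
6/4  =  1 +1/2 = 1.50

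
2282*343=782726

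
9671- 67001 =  - 57330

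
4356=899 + 3457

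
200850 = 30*6695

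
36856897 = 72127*511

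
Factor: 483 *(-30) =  - 14490 = - 2^1 * 3^2*5^1* 7^1 * 23^1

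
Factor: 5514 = 2^1*3^1*919^1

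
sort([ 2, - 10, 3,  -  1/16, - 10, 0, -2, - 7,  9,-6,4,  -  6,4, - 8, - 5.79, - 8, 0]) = [ - 10, - 10 , - 8, - 8, - 7 ,-6, -6, - 5.79, - 2, - 1/16, 0, 0,  2, 3, 4 , 4, 9 ]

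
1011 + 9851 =10862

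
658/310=2  +  19/155 = 2.12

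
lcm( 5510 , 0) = 0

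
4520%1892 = 736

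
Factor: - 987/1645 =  - 3/5 = - 3^1*5^( - 1 ) 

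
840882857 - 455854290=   385028567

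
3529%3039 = 490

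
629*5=3145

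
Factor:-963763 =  -963763^1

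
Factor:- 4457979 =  - 3^2*67^1*7393^1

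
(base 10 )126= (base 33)3R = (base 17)77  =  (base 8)176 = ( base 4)1332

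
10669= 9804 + 865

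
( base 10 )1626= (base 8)3132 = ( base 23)31g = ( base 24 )2ji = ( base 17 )5ab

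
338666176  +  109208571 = 447874747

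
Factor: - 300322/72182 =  - 803/193 = - 11^1*73^1*193^(  -  1) 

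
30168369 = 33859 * 891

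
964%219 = 88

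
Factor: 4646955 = 3^1*5^1*309797^1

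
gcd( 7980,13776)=84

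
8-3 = 5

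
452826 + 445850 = 898676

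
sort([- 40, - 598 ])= [ - 598, - 40]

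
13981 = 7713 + 6268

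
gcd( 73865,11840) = 5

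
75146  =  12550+62596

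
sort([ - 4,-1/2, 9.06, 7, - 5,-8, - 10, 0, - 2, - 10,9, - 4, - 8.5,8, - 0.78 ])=[ - 10, - 10, - 8.5,  -  8,-5 ,  -  4, - 4, - 2, - 0.78, - 1/2, 0, 7, 8,9,9.06 ] 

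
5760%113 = 110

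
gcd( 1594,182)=2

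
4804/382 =12+110/191 = 12.58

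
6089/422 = 6089/422 = 14.43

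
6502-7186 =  - 684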